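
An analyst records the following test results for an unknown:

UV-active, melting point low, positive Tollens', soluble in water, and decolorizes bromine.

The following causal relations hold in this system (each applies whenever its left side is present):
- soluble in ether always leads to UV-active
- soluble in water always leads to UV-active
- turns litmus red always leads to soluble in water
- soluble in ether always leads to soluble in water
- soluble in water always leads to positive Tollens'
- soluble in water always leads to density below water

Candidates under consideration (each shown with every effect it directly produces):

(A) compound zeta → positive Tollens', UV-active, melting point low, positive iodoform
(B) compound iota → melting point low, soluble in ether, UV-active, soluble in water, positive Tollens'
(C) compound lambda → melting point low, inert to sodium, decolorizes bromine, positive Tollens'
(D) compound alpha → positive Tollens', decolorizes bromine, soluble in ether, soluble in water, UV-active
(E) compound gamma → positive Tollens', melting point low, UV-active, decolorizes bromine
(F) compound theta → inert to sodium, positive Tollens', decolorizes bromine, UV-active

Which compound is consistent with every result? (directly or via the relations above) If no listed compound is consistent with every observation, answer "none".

none

Checking each candidate against the observations:
(A) compound zeta — does not account for soluble in water, decolorizes bromine
(B) compound iota — UV-active match; melting point low match; positive Tollens' match; soluble in water match; decolorizes bromine miss
(C) compound lambda — UV-active miss; melting point low match; positive Tollens' match; soluble in water miss; decolorizes bromine match
(D) compound alpha — does not account for melting point low
(E) compound gamma — UV-active match; melting point low match; positive Tollens' match; soluble in water miss; decolorizes bromine match
(F) compound theta — does not account for melting point low, soluble in water
None of the listed candidates fits everything.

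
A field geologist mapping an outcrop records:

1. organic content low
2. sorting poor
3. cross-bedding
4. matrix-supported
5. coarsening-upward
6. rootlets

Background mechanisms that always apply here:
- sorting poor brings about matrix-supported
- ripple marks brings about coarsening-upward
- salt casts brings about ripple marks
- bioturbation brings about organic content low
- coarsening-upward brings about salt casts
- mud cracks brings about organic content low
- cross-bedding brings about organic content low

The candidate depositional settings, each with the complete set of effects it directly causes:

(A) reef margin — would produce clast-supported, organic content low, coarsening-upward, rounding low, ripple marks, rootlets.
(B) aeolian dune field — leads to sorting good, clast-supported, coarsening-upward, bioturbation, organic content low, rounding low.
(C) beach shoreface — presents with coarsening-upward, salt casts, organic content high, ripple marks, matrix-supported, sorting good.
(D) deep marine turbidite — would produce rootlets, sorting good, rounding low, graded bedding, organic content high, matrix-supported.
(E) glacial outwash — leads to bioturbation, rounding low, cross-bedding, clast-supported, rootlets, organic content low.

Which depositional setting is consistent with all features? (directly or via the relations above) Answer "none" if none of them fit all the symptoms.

none

Per-candidate check:
(A) reef margin — organic content low +; sorting poor -; cross-bedding -; matrix-supported -; coarsening-upward +; rootlets +
(B) aeolian dune field — organic content low +; sorting poor -; cross-bedding -; matrix-supported -; coarsening-upward +; rootlets -
(C) beach shoreface — organic content low -; sorting poor -; cross-bedding -; matrix-supported +; coarsening-upward +; rootlets -
(D) deep marine turbidite — organic content low -; sorting poor -; cross-bedding -; matrix-supported +; coarsening-upward -; rootlets +
(E) glacial outwash — organic content low +; sorting poor -; cross-bedding +; matrix-supported -; coarsening-upward -; rootlets +
None of the listed candidates fits everything.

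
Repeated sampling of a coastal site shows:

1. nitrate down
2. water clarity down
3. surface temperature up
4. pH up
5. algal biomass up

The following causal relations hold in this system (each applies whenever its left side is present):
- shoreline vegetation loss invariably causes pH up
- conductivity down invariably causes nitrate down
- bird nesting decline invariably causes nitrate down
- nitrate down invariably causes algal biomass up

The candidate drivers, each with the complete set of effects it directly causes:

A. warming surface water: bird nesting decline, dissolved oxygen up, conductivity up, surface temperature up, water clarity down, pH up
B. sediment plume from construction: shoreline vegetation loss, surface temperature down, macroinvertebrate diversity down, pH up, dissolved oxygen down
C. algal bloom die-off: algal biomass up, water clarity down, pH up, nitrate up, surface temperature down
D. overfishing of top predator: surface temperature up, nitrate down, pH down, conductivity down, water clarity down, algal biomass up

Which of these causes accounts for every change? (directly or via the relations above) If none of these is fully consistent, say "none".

A

Checking each candidate against the observations:
(A) warming surface water — nitrate down + (through bird nesting decline → nitrate down); water clarity down +; surface temperature up +; pH up +; algal biomass up + (through bird nesting decline → nitrate down → algal biomass up)
(B) sediment plume from construction — fails on nitrate down, water clarity down, surface temperature up, algal biomass up (predicts surface temperature down, not surface temperature up)
(C) algal bloom die-off — nitrate down -; water clarity down +; surface temperature up -; pH up +; algal biomass up +
(D) overfishing of top predator — fails on pH up (predicts pH down, not pH up)
(A) is the only candidate with no mismatches.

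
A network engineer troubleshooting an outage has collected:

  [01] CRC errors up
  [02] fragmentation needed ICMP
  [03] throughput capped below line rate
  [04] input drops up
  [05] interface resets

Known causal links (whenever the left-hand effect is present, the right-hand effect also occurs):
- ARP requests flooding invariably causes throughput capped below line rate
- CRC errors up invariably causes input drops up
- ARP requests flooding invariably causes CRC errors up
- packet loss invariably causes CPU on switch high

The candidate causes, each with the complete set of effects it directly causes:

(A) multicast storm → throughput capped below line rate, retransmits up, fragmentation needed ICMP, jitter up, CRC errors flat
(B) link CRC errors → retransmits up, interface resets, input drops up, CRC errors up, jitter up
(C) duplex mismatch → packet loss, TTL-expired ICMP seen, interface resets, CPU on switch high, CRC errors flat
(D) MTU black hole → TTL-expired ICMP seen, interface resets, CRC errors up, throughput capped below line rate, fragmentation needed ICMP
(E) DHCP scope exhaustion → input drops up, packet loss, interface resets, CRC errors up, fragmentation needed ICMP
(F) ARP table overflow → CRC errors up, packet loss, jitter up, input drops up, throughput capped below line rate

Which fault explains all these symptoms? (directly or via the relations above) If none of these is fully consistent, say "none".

D

Testing each hypothesis:
(A) multicast storm — fails on CRC errors up, input drops up, interface resets (predicts CRC errors flat, not CRC errors up)
(B) link CRC errors — does not account for fragmentation needed ICMP, throughput capped below line rate
(C) duplex mismatch — CRC errors up ✗; fragmentation needed ICMP ✗; throughput capped below line rate ✗; input drops up ✗; interface resets ✓
(D) MTU black hole — CRC errors up ✓; fragmentation needed ICMP ✓; throughput capped below line rate ✓; input drops up ✓ (via CRC errors up → input drops up); interface resets ✓
(E) DHCP scope exhaustion — does not account for throughput capped below line rate
(F) ARP table overflow — does not account for fragmentation needed ICMP, interface resets
Only (D) is consistent with every observation.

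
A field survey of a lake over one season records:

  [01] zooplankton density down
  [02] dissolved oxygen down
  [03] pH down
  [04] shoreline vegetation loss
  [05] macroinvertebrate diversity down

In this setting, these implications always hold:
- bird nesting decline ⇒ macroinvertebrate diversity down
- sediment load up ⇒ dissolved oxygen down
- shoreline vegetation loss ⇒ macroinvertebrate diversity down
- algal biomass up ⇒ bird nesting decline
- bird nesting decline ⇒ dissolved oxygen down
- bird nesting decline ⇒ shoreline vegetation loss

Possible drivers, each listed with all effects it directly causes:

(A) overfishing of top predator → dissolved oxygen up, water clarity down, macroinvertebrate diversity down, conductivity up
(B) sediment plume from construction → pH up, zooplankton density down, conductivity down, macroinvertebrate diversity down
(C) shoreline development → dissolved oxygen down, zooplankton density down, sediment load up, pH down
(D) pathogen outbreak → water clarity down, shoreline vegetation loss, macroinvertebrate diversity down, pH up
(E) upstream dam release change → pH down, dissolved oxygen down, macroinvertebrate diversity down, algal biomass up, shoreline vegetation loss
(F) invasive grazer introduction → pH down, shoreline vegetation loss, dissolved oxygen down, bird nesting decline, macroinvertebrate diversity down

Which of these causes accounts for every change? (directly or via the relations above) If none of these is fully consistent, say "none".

none

For each candidate, compare predicted effects to what was observed:
(A) overfishing of top predator — fails on zooplankton density down, dissolved oxygen down, pH down, shoreline vegetation loss (predicts dissolved oxygen up, not dissolved oxygen down)
(B) sediment plume from construction — zooplankton density down match; dissolved oxygen down miss; pH down miss; shoreline vegetation loss miss; macroinvertebrate diversity down match
(C) shoreline development — zooplankton density down match; dissolved oxygen down match; pH down match; shoreline vegetation loss miss; macroinvertebrate diversity down miss
(D) pathogen outbreak — fails on zooplankton density down, dissolved oxygen down, pH down (predicts pH up, not pH down)
(E) upstream dam release change — does not account for zooplankton density down
(F) invasive grazer introduction — zooplankton density down miss; dissolved oxygen down match; pH down match; shoreline vegetation loss match; macroinvertebrate diversity down match
None of the listed candidates fits everything.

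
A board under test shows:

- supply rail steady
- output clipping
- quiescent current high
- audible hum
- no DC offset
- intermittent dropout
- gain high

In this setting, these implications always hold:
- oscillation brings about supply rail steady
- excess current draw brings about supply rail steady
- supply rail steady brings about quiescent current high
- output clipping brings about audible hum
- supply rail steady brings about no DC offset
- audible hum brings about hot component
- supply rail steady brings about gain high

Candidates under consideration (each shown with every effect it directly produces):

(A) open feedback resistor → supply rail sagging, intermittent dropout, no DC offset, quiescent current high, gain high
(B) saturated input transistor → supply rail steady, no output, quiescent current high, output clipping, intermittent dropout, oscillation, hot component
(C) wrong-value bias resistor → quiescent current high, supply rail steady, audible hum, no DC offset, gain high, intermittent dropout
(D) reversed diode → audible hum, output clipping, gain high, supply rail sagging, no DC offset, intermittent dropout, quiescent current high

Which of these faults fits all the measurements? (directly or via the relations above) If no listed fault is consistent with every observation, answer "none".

Per-candidate check:
(A) open feedback resistor — supply rail steady NO; output clipping NO; quiescent current high yes; audible hum NO; no DC offset yes; intermittent dropout yes; gain high yes
(B) saturated input transistor — supply rail steady yes; output clipping yes; quiescent current high yes; audible hum yes (through output clipping → audible hum); no DC offset yes (through supply rail steady → no DC offset); intermittent dropout yes; gain high yes (through supply rail steady → gain high)
(C) wrong-value bias resistor — supply rail steady yes; output clipping NO; quiescent current high yes; audible hum yes; no DC offset yes; intermittent dropout yes; gain high yes
(D) reversed diode — fails on supply rail steady (predicts supply rail sagging, not supply rail steady)
(B) alone accounts for all the evidence.

B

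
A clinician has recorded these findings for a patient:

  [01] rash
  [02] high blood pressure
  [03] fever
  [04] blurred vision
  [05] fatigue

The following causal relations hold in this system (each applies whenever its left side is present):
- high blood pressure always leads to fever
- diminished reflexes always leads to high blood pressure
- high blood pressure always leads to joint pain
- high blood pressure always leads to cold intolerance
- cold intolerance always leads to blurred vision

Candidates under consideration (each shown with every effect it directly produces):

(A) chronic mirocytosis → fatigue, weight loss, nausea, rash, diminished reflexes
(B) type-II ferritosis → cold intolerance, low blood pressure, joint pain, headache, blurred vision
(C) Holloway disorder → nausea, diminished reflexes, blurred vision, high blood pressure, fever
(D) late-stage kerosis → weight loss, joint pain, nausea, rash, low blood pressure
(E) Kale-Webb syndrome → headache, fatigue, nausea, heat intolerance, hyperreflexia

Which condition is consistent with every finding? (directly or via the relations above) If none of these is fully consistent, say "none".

Testing each hypothesis:
(A) chronic mirocytosis — accounts for every observation (high blood pressure via diminished reflexes → high blood pressure)
(B) type-II ferritosis — rash -; high blood pressure -; fever -; blurred vision +; fatigue -
(C) Holloway disorder — rash -; high blood pressure +; fever +; blurred vision +; fatigue -
(D) late-stage kerosis — rash +; high blood pressure -; fever -; blurred vision -; fatigue -
(E) Kale-Webb syndrome — rash -; high blood pressure -; fever -; blurred vision -; fatigue +
(A) is the only candidate with no mismatches.

A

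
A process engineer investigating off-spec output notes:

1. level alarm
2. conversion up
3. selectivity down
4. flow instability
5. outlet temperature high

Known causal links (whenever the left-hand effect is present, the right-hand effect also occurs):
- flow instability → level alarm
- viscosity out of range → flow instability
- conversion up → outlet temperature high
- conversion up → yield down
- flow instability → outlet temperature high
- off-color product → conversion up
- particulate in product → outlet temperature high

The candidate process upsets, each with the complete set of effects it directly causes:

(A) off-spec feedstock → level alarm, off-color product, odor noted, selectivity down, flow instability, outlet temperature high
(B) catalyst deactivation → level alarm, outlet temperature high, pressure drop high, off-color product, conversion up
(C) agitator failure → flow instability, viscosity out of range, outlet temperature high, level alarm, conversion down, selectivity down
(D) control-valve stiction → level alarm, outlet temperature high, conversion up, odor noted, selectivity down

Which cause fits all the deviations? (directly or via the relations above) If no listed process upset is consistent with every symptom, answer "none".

A

Per-candidate check:
(A) off-spec feedstock — accounts for every observation (conversion up via off-color product → conversion up)
(B) catalyst deactivation — level alarm yes; conversion up yes; selectivity down NO; flow instability NO; outlet temperature high yes
(C) agitator failure — fails on conversion up (predicts conversion down, not conversion up)
(D) control-valve stiction — level alarm yes; conversion up yes; selectivity down yes; flow instability NO; outlet temperature high yes
(A) alone accounts for all the evidence.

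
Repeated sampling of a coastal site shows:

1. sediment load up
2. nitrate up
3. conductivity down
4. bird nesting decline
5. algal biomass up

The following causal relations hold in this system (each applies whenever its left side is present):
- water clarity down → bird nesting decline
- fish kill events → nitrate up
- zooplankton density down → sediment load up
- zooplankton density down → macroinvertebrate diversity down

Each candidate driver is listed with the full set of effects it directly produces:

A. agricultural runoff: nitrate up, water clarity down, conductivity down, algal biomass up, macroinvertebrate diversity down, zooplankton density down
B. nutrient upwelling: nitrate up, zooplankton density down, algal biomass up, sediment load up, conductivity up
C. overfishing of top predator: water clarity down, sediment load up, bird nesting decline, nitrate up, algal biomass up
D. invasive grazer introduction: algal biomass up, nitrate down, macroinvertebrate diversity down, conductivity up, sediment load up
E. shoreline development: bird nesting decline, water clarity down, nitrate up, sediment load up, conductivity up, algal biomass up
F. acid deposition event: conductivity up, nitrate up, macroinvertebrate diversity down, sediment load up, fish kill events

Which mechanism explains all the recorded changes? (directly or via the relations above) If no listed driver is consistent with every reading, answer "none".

Per-candidate check:
(A) agricultural runoff — accounts for every observation (sediment load up by zooplankton density down → sediment load up)
(B) nutrient upwelling — fails on conductivity down, bird nesting decline (predicts conductivity up, not conductivity down)
(C) overfishing of top predator — sediment load up match; nitrate up match; conductivity down miss; bird nesting decline match; algal biomass up match
(D) invasive grazer introduction — sediment load up match; nitrate up miss; conductivity down miss; bird nesting decline miss; algal biomass up match
(E) shoreline development — sediment load up match; nitrate up match; conductivity down miss; bird nesting decline match; algal biomass up match
(F) acid deposition event — fails on conductivity down, bird nesting decline, algal biomass up (predicts conductivity up, not conductivity down)
(A) is the only candidate with no mismatches.

A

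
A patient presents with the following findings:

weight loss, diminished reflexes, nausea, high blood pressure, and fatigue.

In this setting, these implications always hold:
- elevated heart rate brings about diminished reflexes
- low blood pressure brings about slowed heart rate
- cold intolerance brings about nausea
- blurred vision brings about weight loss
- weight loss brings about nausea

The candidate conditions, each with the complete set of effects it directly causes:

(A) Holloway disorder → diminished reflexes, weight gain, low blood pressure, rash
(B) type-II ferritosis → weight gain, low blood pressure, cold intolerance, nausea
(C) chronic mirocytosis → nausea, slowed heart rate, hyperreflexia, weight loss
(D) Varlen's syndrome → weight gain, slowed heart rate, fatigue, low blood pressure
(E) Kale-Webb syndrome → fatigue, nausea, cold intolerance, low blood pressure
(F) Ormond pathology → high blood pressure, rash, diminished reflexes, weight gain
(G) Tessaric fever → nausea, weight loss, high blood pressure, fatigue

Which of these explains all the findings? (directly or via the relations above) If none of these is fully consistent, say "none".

Testing each hypothesis:
(A) Holloway disorder — weight loss miss; diminished reflexes match; nausea miss; high blood pressure miss; fatigue miss
(B) type-II ferritosis — fails on weight loss, diminished reflexes, high blood pressure, fatigue (predicts weight gain, not weight loss; predicts low blood pressure, not high blood pressure)
(C) chronic mirocytosis — weight loss match; diminished reflexes miss; nausea match; high blood pressure miss; fatigue miss
(D) Varlen's syndrome — fails on weight loss, diminished reflexes, nausea, high blood pressure (predicts weight gain, not weight loss; predicts low blood pressure, not high blood pressure)
(E) Kale-Webb syndrome — weight loss miss; diminished reflexes miss; nausea match; high blood pressure miss; fatigue match
(F) Ormond pathology — fails on weight loss, nausea, fatigue (predicts weight gain, not weight loss)
(G) Tessaric fever — weight loss match; diminished reflexes miss; nausea match; high blood pressure match; fatigue match
No candidate is consistent with all observations.

none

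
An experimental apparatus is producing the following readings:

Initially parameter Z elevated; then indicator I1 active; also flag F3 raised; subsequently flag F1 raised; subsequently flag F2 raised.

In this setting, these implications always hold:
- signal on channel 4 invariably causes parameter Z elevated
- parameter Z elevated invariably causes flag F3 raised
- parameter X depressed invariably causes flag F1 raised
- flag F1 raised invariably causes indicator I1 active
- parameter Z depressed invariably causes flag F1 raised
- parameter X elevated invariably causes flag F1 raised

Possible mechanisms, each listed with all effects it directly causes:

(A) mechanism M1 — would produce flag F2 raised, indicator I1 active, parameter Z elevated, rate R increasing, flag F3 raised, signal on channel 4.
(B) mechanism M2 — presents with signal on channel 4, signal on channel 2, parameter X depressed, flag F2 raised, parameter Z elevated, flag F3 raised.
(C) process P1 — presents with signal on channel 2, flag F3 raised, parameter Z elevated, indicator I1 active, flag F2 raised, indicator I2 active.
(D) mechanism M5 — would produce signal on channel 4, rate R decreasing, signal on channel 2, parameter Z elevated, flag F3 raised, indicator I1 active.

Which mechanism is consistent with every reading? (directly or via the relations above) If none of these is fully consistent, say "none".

B

Per-candidate check:
(A) mechanism M1 — parameter Z elevated yes; indicator I1 active yes; flag F3 raised yes; flag F1 raised NO; flag F2 raised yes
(B) mechanism M2 — accounts for every observation (indicator I1 active through parameter X depressed → flag F1 raised → indicator I1 active)
(C) process P1 — parameter Z elevated yes; indicator I1 active yes; flag F3 raised yes; flag F1 raised NO; flag F2 raised yes
(D) mechanism M5 — does not account for flag F1 raised, flag F2 raised
(B) is the only candidate with no mismatches.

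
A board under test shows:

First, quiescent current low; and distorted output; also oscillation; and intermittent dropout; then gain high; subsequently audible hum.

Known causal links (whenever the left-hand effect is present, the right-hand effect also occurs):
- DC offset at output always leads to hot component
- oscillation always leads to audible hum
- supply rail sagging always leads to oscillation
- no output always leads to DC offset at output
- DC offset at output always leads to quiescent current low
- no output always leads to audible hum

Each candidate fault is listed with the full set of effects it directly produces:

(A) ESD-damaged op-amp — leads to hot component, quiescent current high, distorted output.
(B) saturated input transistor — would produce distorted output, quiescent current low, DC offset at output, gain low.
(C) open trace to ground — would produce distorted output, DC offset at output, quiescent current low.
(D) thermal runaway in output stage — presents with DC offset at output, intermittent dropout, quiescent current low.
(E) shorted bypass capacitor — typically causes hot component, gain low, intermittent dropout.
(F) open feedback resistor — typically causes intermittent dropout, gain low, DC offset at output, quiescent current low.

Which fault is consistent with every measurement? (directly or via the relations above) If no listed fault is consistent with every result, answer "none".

none

Testing each hypothesis:
(A) ESD-damaged op-amp — quiescent current low ✗; distorted output ✓; oscillation ✗; intermittent dropout ✗; gain high ✗; audible hum ✗
(B) saturated input transistor — fails on oscillation, intermittent dropout, gain high, audible hum (predicts gain low, not gain high)
(C) open trace to ground — does not account for oscillation, intermittent dropout, gain high, audible hum
(D) thermal runaway in output stage — quiescent current low ✓; distorted output ✗; oscillation ✗; intermittent dropout ✓; gain high ✗; audible hum ✗
(E) shorted bypass capacitor — fails on quiescent current low, distorted output, oscillation, gain high, audible hum (predicts gain low, not gain high)
(F) open feedback resistor — fails on distorted output, oscillation, gain high, audible hum (predicts gain low, not gain high)
Every candidate fails on at least one observation.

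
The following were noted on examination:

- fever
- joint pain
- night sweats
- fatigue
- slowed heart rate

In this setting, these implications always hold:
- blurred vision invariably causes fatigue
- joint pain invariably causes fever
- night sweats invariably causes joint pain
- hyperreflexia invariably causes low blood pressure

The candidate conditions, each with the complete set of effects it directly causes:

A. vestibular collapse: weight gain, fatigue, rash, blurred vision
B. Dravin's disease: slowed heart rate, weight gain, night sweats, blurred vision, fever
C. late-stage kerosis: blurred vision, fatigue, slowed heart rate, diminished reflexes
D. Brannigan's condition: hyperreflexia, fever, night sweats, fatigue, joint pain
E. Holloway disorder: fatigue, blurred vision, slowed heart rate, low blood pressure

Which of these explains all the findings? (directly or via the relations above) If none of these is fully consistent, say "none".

Testing each hypothesis:
(A) vestibular collapse — fever miss; joint pain miss; night sweats miss; fatigue match; slowed heart rate miss
(B) Dravin's disease — fever match; joint pain match (via night sweats → joint pain); night sweats match; fatigue match (via blurred vision → fatigue); slowed heart rate match
(C) late-stage kerosis — fever miss; joint pain miss; night sweats miss; fatigue match; slowed heart rate match
(D) Brannigan's condition — fever match; joint pain match; night sweats match; fatigue match; slowed heart rate miss
(E) Holloway disorder — fever miss; joint pain miss; night sweats miss; fatigue match; slowed heart rate match
Only (B) is consistent with every observation.

B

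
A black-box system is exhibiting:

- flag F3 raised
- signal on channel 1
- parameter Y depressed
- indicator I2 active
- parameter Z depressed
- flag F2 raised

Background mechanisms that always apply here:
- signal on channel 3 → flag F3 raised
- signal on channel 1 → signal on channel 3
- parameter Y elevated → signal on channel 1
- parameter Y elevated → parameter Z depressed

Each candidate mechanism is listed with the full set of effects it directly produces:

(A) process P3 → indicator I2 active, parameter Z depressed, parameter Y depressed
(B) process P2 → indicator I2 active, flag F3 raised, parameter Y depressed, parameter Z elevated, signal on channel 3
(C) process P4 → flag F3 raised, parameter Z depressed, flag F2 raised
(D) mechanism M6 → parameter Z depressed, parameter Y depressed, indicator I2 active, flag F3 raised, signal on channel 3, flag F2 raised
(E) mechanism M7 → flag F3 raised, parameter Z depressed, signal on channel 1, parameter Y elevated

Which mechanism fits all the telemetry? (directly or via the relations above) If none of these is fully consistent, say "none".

Per-candidate check:
(A) process P3 — flag F3 raised NO; signal on channel 1 NO; parameter Y depressed yes; indicator I2 active yes; parameter Z depressed yes; flag F2 raised NO
(B) process P2 — flag F3 raised yes; signal on channel 1 NO; parameter Y depressed yes; indicator I2 active yes; parameter Z depressed NO; flag F2 raised NO
(C) process P4 — does not account for signal on channel 1, parameter Y depressed, indicator I2 active
(D) mechanism M6 — flag F3 raised yes; signal on channel 1 NO; parameter Y depressed yes; indicator I2 active yes; parameter Z depressed yes; flag F2 raised yes
(E) mechanism M7 — fails on parameter Y depressed, indicator I2 active, flag F2 raised (predicts parameter Y elevated, not parameter Y depressed)
No candidate is consistent with all observations.

none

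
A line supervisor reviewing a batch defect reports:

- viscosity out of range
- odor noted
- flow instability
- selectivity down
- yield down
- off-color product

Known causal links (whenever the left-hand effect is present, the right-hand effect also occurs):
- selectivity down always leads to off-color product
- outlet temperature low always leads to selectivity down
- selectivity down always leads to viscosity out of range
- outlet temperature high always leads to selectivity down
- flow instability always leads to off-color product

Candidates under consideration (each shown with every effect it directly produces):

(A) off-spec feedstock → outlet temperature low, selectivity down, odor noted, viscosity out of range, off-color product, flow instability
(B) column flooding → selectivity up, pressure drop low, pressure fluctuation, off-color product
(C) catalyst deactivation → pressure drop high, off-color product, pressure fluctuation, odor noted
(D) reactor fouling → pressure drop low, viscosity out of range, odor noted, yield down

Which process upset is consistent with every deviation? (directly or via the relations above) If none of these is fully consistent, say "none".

Per-candidate check:
(A) off-spec feedstock — viscosity out of range +; odor noted +; flow instability +; selectivity down +; yield down -; off-color product +
(B) column flooding — fails on viscosity out of range, odor noted, flow instability, selectivity down, yield down (predicts selectivity up, not selectivity down)
(C) catalyst deactivation — viscosity out of range -; odor noted +; flow instability -; selectivity down -; yield down -; off-color product +
(D) reactor fouling — viscosity out of range +; odor noted +; flow instability -; selectivity down -; yield down +; off-color product -
Every candidate fails on at least one observation.

none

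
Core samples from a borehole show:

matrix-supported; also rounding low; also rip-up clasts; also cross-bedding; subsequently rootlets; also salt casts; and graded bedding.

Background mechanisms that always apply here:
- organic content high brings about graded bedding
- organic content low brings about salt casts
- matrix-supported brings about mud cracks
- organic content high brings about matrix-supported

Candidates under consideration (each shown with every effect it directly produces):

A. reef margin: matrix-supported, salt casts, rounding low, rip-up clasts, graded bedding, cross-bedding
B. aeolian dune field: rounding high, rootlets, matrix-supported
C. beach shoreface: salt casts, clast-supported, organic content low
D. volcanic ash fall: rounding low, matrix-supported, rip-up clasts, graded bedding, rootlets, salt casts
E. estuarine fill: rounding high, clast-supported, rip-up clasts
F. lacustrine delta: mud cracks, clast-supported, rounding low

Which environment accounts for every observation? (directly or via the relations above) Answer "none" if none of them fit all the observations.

Testing each hypothesis:
(A) reef margin — does not account for rootlets
(B) aeolian dune field — fails on rounding low, rip-up clasts, cross-bedding, salt casts, graded bedding (predicts rounding high, not rounding low)
(C) beach shoreface — fails on matrix-supported, rounding low, rip-up clasts, cross-bedding, rootlets, graded bedding (predicts clast-supported, not matrix-supported)
(D) volcanic ash fall — matrix-supported yes; rounding low yes; rip-up clasts yes; cross-bedding NO; rootlets yes; salt casts yes; graded bedding yes
(E) estuarine fill — matrix-supported NO; rounding low NO; rip-up clasts yes; cross-bedding NO; rootlets NO; salt casts NO; graded bedding NO
(F) lacustrine delta — fails on matrix-supported, rip-up clasts, cross-bedding, rootlets, salt casts, graded bedding (predicts clast-supported, not matrix-supported)
No candidate is consistent with all observations.

none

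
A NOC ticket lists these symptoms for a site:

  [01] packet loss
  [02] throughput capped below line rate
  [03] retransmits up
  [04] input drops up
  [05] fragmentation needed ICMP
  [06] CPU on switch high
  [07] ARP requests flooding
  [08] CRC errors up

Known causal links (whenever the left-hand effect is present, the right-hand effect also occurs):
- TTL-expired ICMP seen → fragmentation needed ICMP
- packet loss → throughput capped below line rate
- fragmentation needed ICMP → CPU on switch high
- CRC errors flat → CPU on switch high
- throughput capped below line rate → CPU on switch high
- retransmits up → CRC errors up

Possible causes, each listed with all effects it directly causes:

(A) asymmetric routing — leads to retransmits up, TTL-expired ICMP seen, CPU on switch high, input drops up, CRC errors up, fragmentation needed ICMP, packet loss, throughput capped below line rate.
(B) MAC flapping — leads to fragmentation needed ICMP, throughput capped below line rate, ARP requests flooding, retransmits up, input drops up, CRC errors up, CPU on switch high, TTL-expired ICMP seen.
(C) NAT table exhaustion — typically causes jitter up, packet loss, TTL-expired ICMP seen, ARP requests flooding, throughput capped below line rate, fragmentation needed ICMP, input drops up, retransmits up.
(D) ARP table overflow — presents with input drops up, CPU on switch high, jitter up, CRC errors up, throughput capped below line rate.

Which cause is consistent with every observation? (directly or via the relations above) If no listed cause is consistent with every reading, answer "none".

C

Testing each hypothesis:
(A) asymmetric routing — does not account for ARP requests flooding
(B) MAC flapping — does not account for packet loss
(C) NAT table exhaustion — packet loss match; throughput capped below line rate match; retransmits up match; input drops up match; fragmentation needed ICMP match; CPU on switch high match (through fragmentation needed ICMP → CPU on switch high); ARP requests flooding match; CRC errors up match (through retransmits up → CRC errors up)
(D) ARP table overflow — does not account for packet loss, retransmits up, fragmentation needed ICMP, ARP requests flooding
Only (C) is consistent with every observation.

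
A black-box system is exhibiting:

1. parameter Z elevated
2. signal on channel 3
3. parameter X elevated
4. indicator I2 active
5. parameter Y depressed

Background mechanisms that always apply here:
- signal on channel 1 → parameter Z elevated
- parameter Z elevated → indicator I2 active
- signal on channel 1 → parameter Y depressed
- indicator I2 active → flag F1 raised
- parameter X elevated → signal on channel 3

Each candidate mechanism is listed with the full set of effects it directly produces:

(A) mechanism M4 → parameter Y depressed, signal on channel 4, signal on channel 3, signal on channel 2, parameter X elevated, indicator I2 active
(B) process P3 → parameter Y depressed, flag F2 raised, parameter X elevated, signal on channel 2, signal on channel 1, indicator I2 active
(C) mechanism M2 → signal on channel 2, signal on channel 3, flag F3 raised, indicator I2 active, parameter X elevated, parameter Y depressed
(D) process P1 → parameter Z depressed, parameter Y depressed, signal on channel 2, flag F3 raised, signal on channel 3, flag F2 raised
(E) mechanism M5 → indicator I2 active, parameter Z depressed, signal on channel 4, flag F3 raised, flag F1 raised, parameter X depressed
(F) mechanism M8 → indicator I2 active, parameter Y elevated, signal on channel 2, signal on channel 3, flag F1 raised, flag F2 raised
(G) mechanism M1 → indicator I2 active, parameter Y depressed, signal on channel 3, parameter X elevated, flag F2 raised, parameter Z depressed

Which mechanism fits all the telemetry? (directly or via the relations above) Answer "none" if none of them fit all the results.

B

For each candidate, compare predicted effects to what was observed:
(A) mechanism M4 — parameter Z elevated -; signal on channel 3 +; parameter X elevated +; indicator I2 active +; parameter Y depressed +
(B) process P3 — accounts for every observation (parameter Z elevated through signal on channel 1 → parameter Z elevated)
(C) mechanism M2 — does not account for parameter Z elevated
(D) process P1 — parameter Z elevated -; signal on channel 3 +; parameter X elevated -; indicator I2 active -; parameter Y depressed +
(E) mechanism M5 — parameter Z elevated -; signal on channel 3 -; parameter X elevated -; indicator I2 active +; parameter Y depressed -
(F) mechanism M8 — fails on parameter Z elevated, parameter X elevated, parameter Y depressed (predicts parameter Y elevated, not parameter Y depressed)
(G) mechanism M1 — fails on parameter Z elevated (predicts parameter Z depressed, not parameter Z elevated)
(B) alone accounts for all the evidence.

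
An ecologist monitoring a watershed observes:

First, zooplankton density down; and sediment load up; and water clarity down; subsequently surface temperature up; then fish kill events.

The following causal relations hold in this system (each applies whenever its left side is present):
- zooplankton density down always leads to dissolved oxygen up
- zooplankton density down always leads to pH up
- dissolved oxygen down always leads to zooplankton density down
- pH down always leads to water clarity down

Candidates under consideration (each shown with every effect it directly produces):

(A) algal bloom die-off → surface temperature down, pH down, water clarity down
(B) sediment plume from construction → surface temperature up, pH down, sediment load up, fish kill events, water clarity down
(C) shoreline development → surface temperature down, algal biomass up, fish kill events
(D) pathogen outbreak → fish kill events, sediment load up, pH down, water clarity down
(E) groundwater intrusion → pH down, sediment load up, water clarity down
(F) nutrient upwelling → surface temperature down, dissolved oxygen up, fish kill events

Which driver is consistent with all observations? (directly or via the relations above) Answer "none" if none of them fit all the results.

Per-candidate check:
(A) algal bloom die-off — fails on zooplankton density down, sediment load up, surface temperature up, fish kill events (predicts surface temperature down, not surface temperature up)
(B) sediment plume from construction — does not account for zooplankton density down
(C) shoreline development — fails on zooplankton density down, sediment load up, water clarity down, surface temperature up (predicts surface temperature down, not surface temperature up)
(D) pathogen outbreak — does not account for zooplankton density down, surface temperature up
(E) groundwater intrusion — zooplankton density down miss; sediment load up match; water clarity down match; surface temperature up miss; fish kill events miss
(F) nutrient upwelling — zooplankton density down miss; sediment load up miss; water clarity down miss; surface temperature up miss; fish kill events match
Every candidate fails on at least one observation.

none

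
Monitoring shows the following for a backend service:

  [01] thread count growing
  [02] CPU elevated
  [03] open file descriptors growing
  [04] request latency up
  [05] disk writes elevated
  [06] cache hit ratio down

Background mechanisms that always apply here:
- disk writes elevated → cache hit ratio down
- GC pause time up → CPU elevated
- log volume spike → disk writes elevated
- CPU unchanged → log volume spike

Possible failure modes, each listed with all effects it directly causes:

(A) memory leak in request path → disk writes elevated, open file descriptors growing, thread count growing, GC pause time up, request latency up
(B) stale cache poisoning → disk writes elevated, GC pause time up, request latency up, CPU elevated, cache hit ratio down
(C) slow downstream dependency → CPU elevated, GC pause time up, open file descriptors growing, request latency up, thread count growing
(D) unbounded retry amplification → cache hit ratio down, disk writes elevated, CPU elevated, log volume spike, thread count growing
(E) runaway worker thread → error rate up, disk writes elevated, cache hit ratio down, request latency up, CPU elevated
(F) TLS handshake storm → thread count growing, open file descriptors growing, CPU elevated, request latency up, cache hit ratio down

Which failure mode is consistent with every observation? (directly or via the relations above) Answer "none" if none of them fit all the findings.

A

For each candidate, compare predicted effects to what was observed:
(A) memory leak in request path — accounts for every observation (CPU elevated via GC pause time up → CPU elevated)
(B) stale cache poisoning — does not account for thread count growing, open file descriptors growing
(C) slow downstream dependency — thread count growing ✓; CPU elevated ✓; open file descriptors growing ✓; request latency up ✓; disk writes elevated ✗; cache hit ratio down ✗
(D) unbounded retry amplification — does not account for open file descriptors growing, request latency up
(E) runaway worker thread — thread count growing ✗; CPU elevated ✓; open file descriptors growing ✗; request latency up ✓; disk writes elevated ✓; cache hit ratio down ✓
(F) TLS handshake storm — thread count growing ✓; CPU elevated ✓; open file descriptors growing ✓; request latency up ✓; disk writes elevated ✗; cache hit ratio down ✓
(A) is the only candidate with no mismatches.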